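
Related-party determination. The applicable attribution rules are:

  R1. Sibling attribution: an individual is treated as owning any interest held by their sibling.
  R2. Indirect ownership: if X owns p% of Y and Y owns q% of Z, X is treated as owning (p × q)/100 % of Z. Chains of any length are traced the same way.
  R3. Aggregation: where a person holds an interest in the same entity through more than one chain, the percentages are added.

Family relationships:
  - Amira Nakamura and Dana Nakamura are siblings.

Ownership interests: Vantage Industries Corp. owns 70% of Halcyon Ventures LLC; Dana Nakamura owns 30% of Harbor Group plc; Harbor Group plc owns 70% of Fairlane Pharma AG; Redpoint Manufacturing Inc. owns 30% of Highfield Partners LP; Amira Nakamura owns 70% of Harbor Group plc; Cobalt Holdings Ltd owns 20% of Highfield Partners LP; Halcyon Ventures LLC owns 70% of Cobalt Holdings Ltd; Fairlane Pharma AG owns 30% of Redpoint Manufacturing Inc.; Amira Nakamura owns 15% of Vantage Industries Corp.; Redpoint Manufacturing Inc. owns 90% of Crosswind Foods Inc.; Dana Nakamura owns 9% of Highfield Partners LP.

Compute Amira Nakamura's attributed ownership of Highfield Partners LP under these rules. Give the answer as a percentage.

By sibling attribution (R1), Amira Nakamura is treated as also owning Dana Nakamura's interest in Harbor Group plc, giving 70% + 30% = 100%.
By sibling attribution (R1), Amira Nakamura is treated as owning Dana Nakamura's 9% interest in Highfield Partners LP.
Chain via Vantage Industries Corp. → Halcyon Ventures LLC → Cobalt Holdings Ltd (R2): 15% × 70% × 70% × 20% = 1.47% of Highfield Partners LP.
Chain via Harbor Group plc → Fairlane Pharma AG → Redpoint Manufacturing Inc. (R2): 100% × 70% × 30% × 30% = 6.3% of Highfield Partners LP.
Direct interest in Highfield Partners LP: 9%.
Aggregating (R3): 1.47% + 6.3% + 9% = 16.77%.

16.77%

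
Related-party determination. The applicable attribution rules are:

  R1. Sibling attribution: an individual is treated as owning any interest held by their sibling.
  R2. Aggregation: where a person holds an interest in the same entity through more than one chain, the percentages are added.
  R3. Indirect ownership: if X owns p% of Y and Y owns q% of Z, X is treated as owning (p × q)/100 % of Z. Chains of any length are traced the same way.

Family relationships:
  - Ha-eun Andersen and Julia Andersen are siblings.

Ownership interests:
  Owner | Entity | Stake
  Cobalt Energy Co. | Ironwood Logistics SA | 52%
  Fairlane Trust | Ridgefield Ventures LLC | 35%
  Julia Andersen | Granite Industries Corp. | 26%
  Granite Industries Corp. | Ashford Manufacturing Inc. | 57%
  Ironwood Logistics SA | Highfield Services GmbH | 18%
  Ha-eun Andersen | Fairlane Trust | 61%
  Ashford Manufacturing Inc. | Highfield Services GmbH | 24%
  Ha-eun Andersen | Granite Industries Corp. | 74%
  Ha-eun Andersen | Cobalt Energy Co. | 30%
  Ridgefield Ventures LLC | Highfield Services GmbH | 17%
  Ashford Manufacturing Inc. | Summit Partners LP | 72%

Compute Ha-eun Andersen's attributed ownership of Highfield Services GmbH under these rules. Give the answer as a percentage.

By sibling attribution (R1), Ha-eun Andersen is treated as also owning Julia Andersen's interest in Granite Industries Corp, giving 74% + 26% = 100%.
Chain via Granite Industries Corp. → Ashford Manufacturing Inc. (R3): 100% × 57% × 24% = 13.68% of Highfield Services GmbH.
Chain via Fairlane Trust → Ridgefield Ventures LLC (R3): 61% × 35% × 17% = 3.6295% of Highfield Services GmbH.
Chain via Cobalt Energy Co. → Ironwood Logistics SA (R3): 30% × 52% × 18% = 2.808% of Highfield Services GmbH.
Aggregating (R2): 13.68% + 3.6295% + 2.808% = 20.1175%.

20.1175%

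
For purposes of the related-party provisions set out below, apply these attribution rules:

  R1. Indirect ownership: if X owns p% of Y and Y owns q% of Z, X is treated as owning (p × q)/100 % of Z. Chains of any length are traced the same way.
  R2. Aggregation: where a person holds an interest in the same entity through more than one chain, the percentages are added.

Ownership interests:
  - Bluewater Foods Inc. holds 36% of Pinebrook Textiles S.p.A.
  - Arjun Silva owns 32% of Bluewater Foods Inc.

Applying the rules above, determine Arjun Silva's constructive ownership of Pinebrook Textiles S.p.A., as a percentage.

11.52%

Chain via Bluewater Foods Inc. (R1): 32% × 36% = 11.52% of Pinebrook Textiles S.p.A.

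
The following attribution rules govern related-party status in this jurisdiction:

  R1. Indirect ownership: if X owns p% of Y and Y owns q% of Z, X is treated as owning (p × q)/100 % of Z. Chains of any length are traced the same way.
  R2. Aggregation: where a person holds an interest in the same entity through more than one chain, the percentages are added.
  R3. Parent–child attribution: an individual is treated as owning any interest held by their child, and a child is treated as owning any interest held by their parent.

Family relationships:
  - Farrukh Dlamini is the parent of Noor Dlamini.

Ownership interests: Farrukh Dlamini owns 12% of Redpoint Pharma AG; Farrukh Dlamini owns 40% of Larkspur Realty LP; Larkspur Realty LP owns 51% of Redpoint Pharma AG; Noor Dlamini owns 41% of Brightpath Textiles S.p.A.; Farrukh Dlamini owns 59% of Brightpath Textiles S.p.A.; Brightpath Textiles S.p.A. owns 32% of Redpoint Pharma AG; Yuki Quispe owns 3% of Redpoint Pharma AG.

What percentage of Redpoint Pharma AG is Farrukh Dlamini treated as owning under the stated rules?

64.4%

By parent–child attribution (R3), Farrukh Dlamini is treated as also owning Noor Dlamini's interest in Brightpath Textiles S.p.A, giving 59% + 41% = 100%.
Chain via Larkspur Realty LP (R1): 40% × 51% = 20.4% of Redpoint Pharma AG.
Chain via Brightpath Textiles S.p.A. (R1): 100% × 32% = 32% of Redpoint Pharma AG.
Direct interest in Redpoint Pharma AG: 12%.
Aggregating (R2): 20.4% + 32% + 12% = 64.4%.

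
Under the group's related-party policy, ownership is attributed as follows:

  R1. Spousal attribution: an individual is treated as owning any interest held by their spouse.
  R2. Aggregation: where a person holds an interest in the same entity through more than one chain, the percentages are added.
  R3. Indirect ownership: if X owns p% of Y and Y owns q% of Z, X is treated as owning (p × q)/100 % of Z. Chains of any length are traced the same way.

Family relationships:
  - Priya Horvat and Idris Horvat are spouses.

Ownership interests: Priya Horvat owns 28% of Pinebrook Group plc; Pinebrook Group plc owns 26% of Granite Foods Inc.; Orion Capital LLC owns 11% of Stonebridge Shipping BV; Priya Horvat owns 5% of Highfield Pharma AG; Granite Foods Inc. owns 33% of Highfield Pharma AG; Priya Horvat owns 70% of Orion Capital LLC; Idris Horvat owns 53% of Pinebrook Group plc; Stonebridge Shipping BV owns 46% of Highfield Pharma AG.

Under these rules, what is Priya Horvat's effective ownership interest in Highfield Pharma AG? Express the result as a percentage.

15.4918%

By spousal attribution (R1), Priya Horvat is treated as also owning Idris Horvat's interest in Pinebrook Group plc, giving 28% + 53% = 81%.
Chain via Pinebrook Group plc → Granite Foods Inc. (R3): 81% × 26% × 33% = 6.9498% of Highfield Pharma AG.
Chain via Orion Capital LLC → Stonebridge Shipping BV (R3): 70% × 11% × 46% = 3.542% of Highfield Pharma AG.
Direct interest in Highfield Pharma AG: 5%.
Aggregating (R2): 6.9498% + 3.542% + 5% = 15.4918%.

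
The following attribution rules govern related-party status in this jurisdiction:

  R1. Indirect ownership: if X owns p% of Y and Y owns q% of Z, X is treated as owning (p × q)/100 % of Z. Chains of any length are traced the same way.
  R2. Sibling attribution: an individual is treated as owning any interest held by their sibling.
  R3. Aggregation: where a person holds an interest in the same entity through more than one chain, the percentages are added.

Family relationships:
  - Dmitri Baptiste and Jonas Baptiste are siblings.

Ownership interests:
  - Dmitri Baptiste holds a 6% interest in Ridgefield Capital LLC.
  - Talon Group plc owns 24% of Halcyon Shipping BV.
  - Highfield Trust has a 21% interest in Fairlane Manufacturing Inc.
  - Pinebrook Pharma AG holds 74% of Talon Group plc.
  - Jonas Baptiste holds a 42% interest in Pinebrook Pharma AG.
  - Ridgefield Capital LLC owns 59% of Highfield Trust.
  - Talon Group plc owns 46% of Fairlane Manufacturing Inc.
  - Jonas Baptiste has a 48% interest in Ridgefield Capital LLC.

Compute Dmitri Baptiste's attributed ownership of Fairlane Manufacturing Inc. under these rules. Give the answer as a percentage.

20.9874%

By sibling attribution (R2), Dmitri Baptiste is treated as also owning Jonas Baptiste's interest in Ridgefield Capital LLC, giving 6% + 48% = 54%.
By sibling attribution (R2), Dmitri Baptiste is treated as owning Jonas Baptiste's 42% interest in Pinebrook Pharma AG.
Chain via Ridgefield Capital LLC → Highfield Trust (R1): 54% × 59% × 21% = 6.6906% of Fairlane Manufacturing Inc.
Chain via Pinebrook Pharma AG → Talon Group plc (R1): 42% × 74% × 46% = 14.2968% of Fairlane Manufacturing Inc.
Aggregating (R3): 6.6906% + 14.2968% = 20.9874%.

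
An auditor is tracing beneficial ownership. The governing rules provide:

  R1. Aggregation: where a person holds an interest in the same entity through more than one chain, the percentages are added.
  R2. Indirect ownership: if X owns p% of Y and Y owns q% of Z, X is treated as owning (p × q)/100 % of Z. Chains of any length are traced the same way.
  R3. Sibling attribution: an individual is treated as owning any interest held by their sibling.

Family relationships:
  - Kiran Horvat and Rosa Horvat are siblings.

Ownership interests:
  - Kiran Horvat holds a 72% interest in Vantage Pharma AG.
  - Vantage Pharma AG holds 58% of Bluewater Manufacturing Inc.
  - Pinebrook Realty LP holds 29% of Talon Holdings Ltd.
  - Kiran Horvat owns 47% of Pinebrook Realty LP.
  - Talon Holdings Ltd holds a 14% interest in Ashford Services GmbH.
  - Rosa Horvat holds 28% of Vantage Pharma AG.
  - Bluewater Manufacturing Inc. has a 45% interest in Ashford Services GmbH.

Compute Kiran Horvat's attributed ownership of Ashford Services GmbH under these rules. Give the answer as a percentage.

By sibling attribution (R3), Kiran Horvat is treated as also owning Rosa Horvat's interest in Vantage Pharma AG, giving 72% + 28% = 100%.
Chain via Pinebrook Realty LP → Talon Holdings Ltd (R2): 47% × 29% × 14% = 1.9082% of Ashford Services GmbH.
Chain via Vantage Pharma AG → Bluewater Manufacturing Inc. (R2): 100% × 58% × 45% = 26.1% of Ashford Services GmbH.
Aggregating (R1): 1.9082% + 26.1% = 28.0082%.

28.0082%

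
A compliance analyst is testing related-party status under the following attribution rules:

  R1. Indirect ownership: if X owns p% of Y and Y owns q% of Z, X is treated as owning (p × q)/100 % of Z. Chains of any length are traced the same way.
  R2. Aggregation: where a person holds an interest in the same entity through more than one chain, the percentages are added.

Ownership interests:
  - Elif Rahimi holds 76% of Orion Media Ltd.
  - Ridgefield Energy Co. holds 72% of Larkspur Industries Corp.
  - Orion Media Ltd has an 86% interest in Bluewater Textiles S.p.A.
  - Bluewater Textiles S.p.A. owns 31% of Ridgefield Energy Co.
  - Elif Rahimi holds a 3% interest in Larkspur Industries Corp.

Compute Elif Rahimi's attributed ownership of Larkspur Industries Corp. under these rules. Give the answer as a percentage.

17.588352%

Chain via Orion Media Ltd → Bluewater Textiles S.p.A. → Ridgefield Energy Co. (R1): 76% × 86% × 31% × 72% = 14.588352% of Larkspur Industries Corp.
Direct interest in Larkspur Industries Corp: 3%.
Aggregating (R2): 14.588352% + 3% = 17.588352%.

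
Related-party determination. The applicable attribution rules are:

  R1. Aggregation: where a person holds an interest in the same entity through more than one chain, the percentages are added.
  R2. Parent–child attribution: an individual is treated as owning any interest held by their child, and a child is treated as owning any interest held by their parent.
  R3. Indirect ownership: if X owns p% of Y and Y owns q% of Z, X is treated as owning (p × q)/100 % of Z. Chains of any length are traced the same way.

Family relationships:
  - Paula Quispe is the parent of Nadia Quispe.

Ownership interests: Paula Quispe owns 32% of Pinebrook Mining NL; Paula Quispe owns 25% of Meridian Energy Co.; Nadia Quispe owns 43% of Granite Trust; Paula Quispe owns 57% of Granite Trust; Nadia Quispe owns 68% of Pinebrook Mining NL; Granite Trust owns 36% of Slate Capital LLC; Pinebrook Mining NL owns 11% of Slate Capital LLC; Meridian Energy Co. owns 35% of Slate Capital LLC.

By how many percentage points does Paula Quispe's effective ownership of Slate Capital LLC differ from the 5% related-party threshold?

50.75

By parent–child attribution (R2), Paula Quispe is treated as also owning Nadia Quispe's interest in Pinebrook Mining NL, giving 32% + 68% = 100%.
By parent–child attribution (R2), Paula Quispe is treated as also owning Nadia Quispe's interest in Granite Trust, giving 57% + 43% = 100%.
Chain via Pinebrook Mining NL (R3): 100% × 11% = 11% of Slate Capital LLC.
Chain via Granite Trust (R3): 100% × 36% = 36% of Slate Capital LLC.
Chain via Meridian Energy Co. (R3): 25% × 35% = 8.75% of Slate Capital LLC.
Aggregating (R1): 11% + 36% + 8.75% = 55.75%.
55.75% exceeds the 5% threshold by 50.75 percentage points.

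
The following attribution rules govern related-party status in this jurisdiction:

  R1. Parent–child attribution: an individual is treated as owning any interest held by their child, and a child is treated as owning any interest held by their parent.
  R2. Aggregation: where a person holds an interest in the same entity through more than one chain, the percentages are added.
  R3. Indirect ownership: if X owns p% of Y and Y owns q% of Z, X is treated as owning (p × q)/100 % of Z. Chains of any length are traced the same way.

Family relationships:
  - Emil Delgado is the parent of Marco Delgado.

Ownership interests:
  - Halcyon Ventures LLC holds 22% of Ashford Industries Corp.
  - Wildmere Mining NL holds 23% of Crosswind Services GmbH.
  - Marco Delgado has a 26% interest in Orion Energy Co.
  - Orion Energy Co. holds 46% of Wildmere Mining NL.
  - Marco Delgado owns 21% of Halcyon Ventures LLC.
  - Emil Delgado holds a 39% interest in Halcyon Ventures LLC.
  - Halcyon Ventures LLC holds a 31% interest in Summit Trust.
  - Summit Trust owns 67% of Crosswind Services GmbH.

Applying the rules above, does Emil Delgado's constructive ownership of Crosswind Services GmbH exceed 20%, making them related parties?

By parent–child attribution (R1), Emil Delgado is treated as also owning Marco Delgado's interest in Halcyon Ventures LLC, giving 39% + 21% = 60%.
By parent–child attribution (R1), Emil Delgado is treated as owning Marco Delgado's 26% interest in Orion Energy Co.
Chain via Halcyon Ventures LLC → Summit Trust (R3): 60% × 31% × 67% = 12.462% of Crosswind Services GmbH.
Chain via Orion Energy Co. → Wildmere Mining NL (R3): 26% × 46% × 23% = 2.7508% of Crosswind Services GmbH.
Aggregating (R2): 12.462% + 2.7508% = 15.2128%.
15.2128% does not exceed the 20% threshold, so Emil is not a related party to Crosswind Services GmbH.

No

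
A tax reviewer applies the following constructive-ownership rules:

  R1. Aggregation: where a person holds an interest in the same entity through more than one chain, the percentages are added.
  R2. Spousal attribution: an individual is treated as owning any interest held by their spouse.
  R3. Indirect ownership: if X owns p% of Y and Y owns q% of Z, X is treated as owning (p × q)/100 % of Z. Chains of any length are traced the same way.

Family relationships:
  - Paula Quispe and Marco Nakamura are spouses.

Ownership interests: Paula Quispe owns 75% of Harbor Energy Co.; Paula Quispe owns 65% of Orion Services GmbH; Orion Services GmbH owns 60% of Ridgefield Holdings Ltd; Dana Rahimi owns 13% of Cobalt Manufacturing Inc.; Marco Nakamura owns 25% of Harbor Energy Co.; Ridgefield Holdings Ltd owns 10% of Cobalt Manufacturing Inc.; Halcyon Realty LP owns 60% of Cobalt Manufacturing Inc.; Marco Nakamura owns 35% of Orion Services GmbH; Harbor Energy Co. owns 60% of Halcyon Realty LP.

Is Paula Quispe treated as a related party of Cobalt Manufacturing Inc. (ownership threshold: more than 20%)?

Yes

By spousal attribution (R2), Paula Quispe is treated as also owning Marco Nakamura's interest in Orion Services GmbH, giving 65% + 35% = 100%.
By spousal attribution (R2), Paula Quispe is treated as also owning Marco Nakamura's interest in Harbor Energy Co, giving 75% + 25% = 100%.
Chain via Orion Services GmbH → Ridgefield Holdings Ltd (R3): 100% × 60% × 10% = 6% of Cobalt Manufacturing Inc.
Chain via Harbor Energy Co. → Halcyon Realty LP (R3): 100% × 60% × 60% = 36% of Cobalt Manufacturing Inc.
Aggregating (R1): 6% + 36% = 42%.
42% exceeds the 20% threshold, so Paula is a related party to Cobalt Manufacturing Inc.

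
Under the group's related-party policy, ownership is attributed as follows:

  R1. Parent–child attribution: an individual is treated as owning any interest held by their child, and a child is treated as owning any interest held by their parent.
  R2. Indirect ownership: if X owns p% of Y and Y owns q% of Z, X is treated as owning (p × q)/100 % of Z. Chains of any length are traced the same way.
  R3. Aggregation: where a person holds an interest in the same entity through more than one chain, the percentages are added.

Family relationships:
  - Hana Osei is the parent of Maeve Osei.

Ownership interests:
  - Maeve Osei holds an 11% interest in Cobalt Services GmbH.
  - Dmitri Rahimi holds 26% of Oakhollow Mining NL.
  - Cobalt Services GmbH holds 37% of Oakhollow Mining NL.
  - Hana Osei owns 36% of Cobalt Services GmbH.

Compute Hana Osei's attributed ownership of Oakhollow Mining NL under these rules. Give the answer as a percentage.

By parent–child attribution (R1), Hana Osei is treated as also owning Maeve Osei's interest in Cobalt Services GmbH, giving 36% + 11% = 47%.
Chain via Cobalt Services GmbH (R2): 47% × 37% = 17.39% of Oakhollow Mining NL.

17.39%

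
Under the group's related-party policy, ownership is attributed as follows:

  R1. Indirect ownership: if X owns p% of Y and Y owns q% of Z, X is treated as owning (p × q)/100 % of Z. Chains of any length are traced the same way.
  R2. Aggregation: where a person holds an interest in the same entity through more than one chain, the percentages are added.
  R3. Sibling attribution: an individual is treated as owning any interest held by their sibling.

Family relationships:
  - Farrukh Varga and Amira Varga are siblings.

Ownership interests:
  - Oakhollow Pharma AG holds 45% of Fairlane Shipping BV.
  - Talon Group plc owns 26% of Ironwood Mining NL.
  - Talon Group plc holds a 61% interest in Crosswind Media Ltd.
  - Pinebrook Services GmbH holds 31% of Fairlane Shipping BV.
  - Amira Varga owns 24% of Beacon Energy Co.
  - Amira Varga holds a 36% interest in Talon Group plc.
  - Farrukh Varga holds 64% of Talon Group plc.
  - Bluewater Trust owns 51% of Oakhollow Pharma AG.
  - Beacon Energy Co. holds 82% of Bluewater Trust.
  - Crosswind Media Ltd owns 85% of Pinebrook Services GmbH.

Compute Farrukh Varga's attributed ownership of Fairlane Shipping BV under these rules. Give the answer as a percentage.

By sibling attribution (R3), Farrukh Varga is treated as also owning Amira Varga's interest in Talon Group plc, giving 64% + 36% = 100%.
By sibling attribution (R3), Farrukh Varga is treated as owning Amira Varga's 24% interest in Beacon Energy Co.
Chain via Talon Group plc → Crosswind Media Ltd → Pinebrook Services GmbH (R1): 100% × 61% × 85% × 31% = 16.0735% of Fairlane Shipping BV.
Chain via Beacon Energy Co. → Bluewater Trust → Oakhollow Pharma AG (R1): 24% × 82% × 51% × 45% = 4.51656% of Fairlane Shipping BV.
Aggregating (R2): 16.0735% + 4.51656% = 20.59006%.

20.59006%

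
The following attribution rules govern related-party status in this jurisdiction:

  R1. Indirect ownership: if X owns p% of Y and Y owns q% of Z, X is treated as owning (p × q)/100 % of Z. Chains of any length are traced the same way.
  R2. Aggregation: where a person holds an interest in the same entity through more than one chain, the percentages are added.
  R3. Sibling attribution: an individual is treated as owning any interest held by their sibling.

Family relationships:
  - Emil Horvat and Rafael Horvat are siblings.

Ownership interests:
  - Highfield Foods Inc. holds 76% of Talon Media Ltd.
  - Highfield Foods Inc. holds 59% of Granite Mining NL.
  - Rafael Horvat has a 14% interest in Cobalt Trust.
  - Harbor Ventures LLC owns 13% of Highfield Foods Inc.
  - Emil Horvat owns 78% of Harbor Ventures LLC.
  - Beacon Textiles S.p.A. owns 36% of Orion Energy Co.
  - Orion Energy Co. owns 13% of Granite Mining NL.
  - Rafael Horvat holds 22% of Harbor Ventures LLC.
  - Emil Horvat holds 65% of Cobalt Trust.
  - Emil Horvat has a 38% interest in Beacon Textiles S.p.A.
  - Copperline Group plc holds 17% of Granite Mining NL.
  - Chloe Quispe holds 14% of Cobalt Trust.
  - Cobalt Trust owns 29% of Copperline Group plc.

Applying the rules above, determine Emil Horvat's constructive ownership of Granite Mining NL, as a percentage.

By sibling attribution (R3), Emil Horvat is treated as also owning Rafael Horvat's interest in Cobalt Trust, giving 65% + 14% = 79%.
By sibling attribution (R3), Emil Horvat is treated as also owning Rafael Horvat's interest in Harbor Ventures LLC, giving 78% + 22% = 100%.
Chain via Cobalt Trust → Copperline Group plc (R1): 79% × 29% × 17% = 3.8947% of Granite Mining NL.
Chain via Harbor Ventures LLC → Highfield Foods Inc. (R1): 100% × 13% × 59% = 7.67% of Granite Mining NL.
Chain via Beacon Textiles S.p.A. → Orion Energy Co. (R1): 38% × 36% × 13% = 1.7784% of Granite Mining NL.
Aggregating (R2): 3.8947% + 7.67% + 1.7784% = 13.3431%.

13.3431%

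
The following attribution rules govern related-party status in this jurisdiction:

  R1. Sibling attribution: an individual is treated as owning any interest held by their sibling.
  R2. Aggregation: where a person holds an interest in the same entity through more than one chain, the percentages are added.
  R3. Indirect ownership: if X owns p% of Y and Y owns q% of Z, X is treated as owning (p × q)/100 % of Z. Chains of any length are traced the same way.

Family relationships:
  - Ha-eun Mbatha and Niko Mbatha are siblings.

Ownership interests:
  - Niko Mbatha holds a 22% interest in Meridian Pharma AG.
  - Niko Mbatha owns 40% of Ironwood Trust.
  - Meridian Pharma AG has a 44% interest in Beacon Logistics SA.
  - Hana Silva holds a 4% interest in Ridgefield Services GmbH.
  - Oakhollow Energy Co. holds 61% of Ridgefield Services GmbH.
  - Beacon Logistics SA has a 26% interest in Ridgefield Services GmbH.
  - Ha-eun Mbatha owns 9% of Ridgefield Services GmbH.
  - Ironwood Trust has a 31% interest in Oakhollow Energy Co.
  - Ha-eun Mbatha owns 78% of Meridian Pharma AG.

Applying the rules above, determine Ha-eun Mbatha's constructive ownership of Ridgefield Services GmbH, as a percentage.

By sibling attribution (R1), Ha-eun Mbatha is treated as also owning Niko Mbatha's interest in Meridian Pharma AG, giving 78% + 22% = 100%.
By sibling attribution (R1), Ha-eun Mbatha is treated as owning Niko Mbatha's 40% interest in Ironwood Trust.
Chain via Meridian Pharma AG → Beacon Logistics SA (R3): 100% × 44% × 26% = 11.44% of Ridgefield Services GmbH.
Direct interest in Ridgefield Services GmbH: 9%.
Chain via Ironwood Trust → Oakhollow Energy Co. (R3): 40% × 31% × 61% = 7.564% of Ridgefield Services GmbH.
Aggregating (R2): 11.44% + 9% + 7.564% = 28.004%.

28.004%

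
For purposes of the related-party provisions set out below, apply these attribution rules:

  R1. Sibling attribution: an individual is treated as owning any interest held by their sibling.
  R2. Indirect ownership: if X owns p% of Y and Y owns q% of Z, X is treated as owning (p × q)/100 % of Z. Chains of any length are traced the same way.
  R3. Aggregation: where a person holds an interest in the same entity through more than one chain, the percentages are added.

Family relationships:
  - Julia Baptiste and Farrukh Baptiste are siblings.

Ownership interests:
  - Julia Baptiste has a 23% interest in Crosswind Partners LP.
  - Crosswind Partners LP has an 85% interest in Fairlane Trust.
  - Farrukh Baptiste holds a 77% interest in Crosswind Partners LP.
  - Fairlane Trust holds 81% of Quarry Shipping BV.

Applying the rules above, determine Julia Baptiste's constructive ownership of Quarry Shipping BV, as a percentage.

68.85%

By sibling attribution (R1), Julia Baptiste is treated as also owning Farrukh Baptiste's interest in Crosswind Partners LP, giving 23% + 77% = 100%.
Chain via Crosswind Partners LP → Fairlane Trust (R2): 100% × 85% × 81% = 68.85% of Quarry Shipping BV.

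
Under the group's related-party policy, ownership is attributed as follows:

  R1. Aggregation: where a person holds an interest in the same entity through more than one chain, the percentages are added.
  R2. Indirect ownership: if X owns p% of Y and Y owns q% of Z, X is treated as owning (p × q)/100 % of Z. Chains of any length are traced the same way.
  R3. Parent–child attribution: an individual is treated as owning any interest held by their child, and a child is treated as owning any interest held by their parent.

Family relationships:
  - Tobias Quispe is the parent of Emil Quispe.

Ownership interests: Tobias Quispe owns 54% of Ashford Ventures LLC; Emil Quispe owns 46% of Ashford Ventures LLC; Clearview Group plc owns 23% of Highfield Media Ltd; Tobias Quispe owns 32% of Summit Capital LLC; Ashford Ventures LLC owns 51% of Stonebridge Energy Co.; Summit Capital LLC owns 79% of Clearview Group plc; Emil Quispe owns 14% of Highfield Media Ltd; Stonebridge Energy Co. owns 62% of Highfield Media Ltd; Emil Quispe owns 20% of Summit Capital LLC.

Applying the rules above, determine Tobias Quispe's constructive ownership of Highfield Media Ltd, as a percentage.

55.0684%

By parent–child attribution (R3), Tobias Quispe is treated as also owning Emil Quispe's interest in Summit Capital LLC, giving 32% + 20% = 52%.
By parent–child attribution (R3), Tobias Quispe is treated as also owning Emil Quispe's interest in Ashford Ventures LLC, giving 54% + 46% = 100%.
By parent–child attribution (R3), Tobias Quispe is treated as owning Emil Quispe's 14% interest in Highfield Media Ltd.
Chain via Summit Capital LLC → Clearview Group plc (R2): 52% × 79% × 23% = 9.4484% of Highfield Media Ltd.
Chain via Ashford Ventures LLC → Stonebridge Energy Co. (R2): 100% × 51% × 62% = 31.62% of Highfield Media Ltd.
Direct interest in Highfield Media Ltd: 14%.
Aggregating (R1): 9.4484% + 31.62% + 14% = 55.0684%.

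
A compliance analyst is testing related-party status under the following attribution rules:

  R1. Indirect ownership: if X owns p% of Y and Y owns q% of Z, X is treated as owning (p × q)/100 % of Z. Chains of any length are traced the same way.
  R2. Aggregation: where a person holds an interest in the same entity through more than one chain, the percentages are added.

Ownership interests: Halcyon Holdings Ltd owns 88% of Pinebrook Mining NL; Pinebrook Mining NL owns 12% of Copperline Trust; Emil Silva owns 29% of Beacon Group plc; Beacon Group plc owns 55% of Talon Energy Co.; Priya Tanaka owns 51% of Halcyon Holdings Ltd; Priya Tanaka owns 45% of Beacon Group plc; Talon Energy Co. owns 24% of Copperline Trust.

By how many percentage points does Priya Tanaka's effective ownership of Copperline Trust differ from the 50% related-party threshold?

38.6744

Chain via Halcyon Holdings Ltd → Pinebrook Mining NL (R1): 51% × 88% × 12% = 5.3856% of Copperline Trust.
Chain via Beacon Group plc → Talon Energy Co. (R1): 45% × 55% × 24% = 5.94% of Copperline Trust.
Aggregating (R2): 5.3856% + 5.94% = 11.3256%.
11.3256% falls short of the 50% threshold by 38.6744 percentage points.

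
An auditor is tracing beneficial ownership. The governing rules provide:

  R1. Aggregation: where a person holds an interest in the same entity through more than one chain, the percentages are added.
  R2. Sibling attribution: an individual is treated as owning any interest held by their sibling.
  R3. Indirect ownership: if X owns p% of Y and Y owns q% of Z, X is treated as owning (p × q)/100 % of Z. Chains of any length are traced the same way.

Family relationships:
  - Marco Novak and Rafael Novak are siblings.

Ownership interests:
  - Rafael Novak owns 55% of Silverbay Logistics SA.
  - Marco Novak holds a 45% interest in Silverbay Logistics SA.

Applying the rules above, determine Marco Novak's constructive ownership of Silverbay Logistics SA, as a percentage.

By sibling attribution (R2), Marco Novak is treated as also owning Rafael Novak's interest in Silverbay Logistics SA, giving 45% + 55% = 100%.
Direct interest in Silverbay Logistics SA: 100%.

100%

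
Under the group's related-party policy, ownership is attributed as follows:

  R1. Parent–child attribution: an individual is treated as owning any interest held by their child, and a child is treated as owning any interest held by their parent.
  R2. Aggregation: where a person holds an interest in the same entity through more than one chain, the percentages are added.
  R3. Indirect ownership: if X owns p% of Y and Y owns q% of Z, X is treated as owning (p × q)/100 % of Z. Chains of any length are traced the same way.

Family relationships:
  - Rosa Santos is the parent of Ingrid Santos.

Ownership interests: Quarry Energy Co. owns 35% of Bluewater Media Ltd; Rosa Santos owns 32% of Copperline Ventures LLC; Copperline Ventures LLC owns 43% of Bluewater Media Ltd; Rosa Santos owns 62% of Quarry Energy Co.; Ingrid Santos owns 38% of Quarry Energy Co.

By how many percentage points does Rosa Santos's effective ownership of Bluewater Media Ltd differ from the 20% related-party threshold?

28.76

By parent–child attribution (R1), Rosa Santos is treated as also owning Ingrid Santos's interest in Quarry Energy Co, giving 62% + 38% = 100%.
Chain via Copperline Ventures LLC (R3): 32% × 43% = 13.76% of Bluewater Media Ltd.
Chain via Quarry Energy Co. (R3): 100% × 35% = 35% of Bluewater Media Ltd.
Aggregating (R2): 13.76% + 35% = 48.76%.
48.76% exceeds the 20% threshold by 28.76 percentage points.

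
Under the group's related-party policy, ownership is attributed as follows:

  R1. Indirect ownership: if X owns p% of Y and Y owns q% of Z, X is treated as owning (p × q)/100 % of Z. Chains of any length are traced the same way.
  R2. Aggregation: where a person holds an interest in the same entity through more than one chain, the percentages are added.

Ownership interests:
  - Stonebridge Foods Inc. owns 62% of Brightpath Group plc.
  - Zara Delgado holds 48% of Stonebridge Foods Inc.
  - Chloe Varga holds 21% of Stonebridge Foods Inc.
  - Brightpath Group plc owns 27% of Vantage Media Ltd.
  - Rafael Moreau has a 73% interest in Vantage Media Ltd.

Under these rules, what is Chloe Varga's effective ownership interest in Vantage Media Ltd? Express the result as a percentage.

Chain via Stonebridge Foods Inc. → Brightpath Group plc (R1): 21% × 62% × 27% = 3.5154% of Vantage Media Ltd.

3.5154%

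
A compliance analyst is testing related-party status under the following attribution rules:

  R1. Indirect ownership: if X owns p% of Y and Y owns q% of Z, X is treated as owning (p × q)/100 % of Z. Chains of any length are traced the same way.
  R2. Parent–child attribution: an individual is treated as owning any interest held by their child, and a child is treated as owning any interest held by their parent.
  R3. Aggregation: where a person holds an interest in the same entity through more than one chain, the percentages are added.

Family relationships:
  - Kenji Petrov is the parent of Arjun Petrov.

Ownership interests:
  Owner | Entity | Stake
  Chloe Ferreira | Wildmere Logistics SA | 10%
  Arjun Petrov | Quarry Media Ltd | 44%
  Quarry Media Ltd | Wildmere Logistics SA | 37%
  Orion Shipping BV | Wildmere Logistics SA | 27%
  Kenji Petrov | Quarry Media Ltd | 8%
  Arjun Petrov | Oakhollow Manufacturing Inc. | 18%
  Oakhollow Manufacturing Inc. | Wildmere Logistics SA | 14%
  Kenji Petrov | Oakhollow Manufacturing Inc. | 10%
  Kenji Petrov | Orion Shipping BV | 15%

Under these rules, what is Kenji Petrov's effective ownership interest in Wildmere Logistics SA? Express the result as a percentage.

27.21%

By parent–child attribution (R2), Kenji Petrov is treated as also owning Arjun Petrov's interest in Oakhollow Manufacturing Inc, giving 10% + 18% = 28%.
By parent–child attribution (R2), Kenji Petrov is treated as also owning Arjun Petrov's interest in Quarry Media Ltd, giving 8% + 44% = 52%.
Chain via Orion Shipping BV (R1): 15% × 27% = 4.05% of Wildmere Logistics SA.
Chain via Oakhollow Manufacturing Inc. (R1): 28% × 14% = 3.92% of Wildmere Logistics SA.
Chain via Quarry Media Ltd (R1): 52% × 37% = 19.24% of Wildmere Logistics SA.
Aggregating (R3): 4.05% + 3.92% + 19.24% = 27.21%.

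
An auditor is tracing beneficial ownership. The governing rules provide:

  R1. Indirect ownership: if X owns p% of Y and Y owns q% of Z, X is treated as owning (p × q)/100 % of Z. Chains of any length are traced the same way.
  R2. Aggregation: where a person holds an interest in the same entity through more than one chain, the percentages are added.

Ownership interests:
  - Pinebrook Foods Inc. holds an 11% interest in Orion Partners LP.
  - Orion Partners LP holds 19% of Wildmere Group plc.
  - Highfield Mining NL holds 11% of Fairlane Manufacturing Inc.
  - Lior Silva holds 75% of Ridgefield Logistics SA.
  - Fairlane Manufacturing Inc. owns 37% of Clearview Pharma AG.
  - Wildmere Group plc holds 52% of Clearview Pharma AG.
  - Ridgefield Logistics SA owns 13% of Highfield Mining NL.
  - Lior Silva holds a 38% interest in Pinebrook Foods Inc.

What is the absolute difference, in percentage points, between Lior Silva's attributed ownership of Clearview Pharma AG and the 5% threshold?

Chain via Ridgefield Logistics SA → Highfield Mining NL → Fairlane Manufacturing Inc. (R1): 75% × 13% × 11% × 37% = 0.396825% of Clearview Pharma AG.
Chain via Pinebrook Foods Inc. → Orion Partners LP → Wildmere Group plc (R1): 38% × 11% × 19% × 52% = 0.412984% of Clearview Pharma AG.
Aggregating (R2): 0.396825% + 0.412984% = 0.809809%.
0.809809% falls short of the 5% threshold by 4.190191 percentage points.

4.190191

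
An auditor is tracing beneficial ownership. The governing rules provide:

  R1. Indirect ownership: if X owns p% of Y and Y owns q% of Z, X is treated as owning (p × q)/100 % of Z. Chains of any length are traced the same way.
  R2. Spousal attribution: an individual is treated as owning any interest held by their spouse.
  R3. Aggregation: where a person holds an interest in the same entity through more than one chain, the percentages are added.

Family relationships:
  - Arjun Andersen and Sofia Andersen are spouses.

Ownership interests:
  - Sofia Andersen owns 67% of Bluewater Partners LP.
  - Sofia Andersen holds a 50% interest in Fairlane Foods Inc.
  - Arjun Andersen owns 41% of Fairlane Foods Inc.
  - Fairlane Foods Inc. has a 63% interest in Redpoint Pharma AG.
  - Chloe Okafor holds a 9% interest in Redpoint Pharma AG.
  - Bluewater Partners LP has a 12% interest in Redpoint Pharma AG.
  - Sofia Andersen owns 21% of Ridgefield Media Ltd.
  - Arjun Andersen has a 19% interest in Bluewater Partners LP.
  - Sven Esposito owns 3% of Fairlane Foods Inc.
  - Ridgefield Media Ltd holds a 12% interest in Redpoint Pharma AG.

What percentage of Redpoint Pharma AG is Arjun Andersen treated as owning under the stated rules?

By spousal attribution (R2), Arjun Andersen is treated as also owning Sofia Andersen's interest in Bluewater Partners LP, giving 19% + 67% = 86%.
By spousal attribution (R2), Arjun Andersen is treated as also owning Sofia Andersen's interest in Fairlane Foods Inc, giving 41% + 50% = 91%.
By spousal attribution (R2), Arjun Andersen is treated as owning Sofia Andersen's 21% interest in Ridgefield Media Ltd.
Chain via Bluewater Partners LP (R1): 86% × 12% = 10.32% of Redpoint Pharma AG.
Chain via Fairlane Foods Inc. (R1): 91% × 63% = 57.33% of Redpoint Pharma AG.
Chain via Ridgefield Media Ltd (R1): 21% × 12% = 2.52% of Redpoint Pharma AG.
Aggregating (R3): 10.32% + 57.33% + 2.52% = 70.17%.

70.17%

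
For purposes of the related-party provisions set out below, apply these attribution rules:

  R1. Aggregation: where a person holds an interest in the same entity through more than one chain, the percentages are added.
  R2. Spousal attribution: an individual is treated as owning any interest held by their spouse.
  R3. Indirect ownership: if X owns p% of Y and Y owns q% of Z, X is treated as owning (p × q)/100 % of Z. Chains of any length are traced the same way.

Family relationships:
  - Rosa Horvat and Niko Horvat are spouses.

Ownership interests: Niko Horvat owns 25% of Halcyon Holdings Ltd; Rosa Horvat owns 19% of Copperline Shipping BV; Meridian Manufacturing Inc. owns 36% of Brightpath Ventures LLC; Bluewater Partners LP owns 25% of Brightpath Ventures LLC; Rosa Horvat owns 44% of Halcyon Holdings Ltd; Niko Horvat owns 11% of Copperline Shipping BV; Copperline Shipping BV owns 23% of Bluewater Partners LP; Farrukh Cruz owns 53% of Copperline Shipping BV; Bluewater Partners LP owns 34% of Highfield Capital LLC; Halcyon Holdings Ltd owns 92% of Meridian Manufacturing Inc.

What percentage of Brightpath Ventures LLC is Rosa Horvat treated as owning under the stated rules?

24.5778%

By spousal attribution (R2), Rosa Horvat is treated as also owning Niko Horvat's interest in Copperline Shipping BV, giving 19% + 11% = 30%.
By spousal attribution (R2), Rosa Horvat is treated as also owning Niko Horvat's interest in Halcyon Holdings Ltd, giving 44% + 25% = 69%.
Chain via Copperline Shipping BV → Bluewater Partners LP (R3): 30% × 23% × 25% = 1.725% of Brightpath Ventures LLC.
Chain via Halcyon Holdings Ltd → Meridian Manufacturing Inc. (R3): 69% × 92% × 36% = 22.8528% of Brightpath Ventures LLC.
Aggregating (R1): 1.725% + 22.8528% = 24.5778%.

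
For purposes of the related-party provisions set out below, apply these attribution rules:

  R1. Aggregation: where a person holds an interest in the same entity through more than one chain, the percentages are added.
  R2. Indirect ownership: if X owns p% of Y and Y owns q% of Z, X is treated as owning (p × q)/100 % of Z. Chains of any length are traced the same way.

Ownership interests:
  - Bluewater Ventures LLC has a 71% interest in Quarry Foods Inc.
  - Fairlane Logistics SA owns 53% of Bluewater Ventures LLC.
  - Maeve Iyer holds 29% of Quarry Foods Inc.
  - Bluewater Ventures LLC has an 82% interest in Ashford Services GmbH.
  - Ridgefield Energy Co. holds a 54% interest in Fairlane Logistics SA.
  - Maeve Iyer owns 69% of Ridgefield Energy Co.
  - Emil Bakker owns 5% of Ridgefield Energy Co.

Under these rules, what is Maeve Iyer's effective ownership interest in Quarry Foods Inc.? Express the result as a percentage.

Chain via Ridgefield Energy Co. → Fairlane Logistics SA → Bluewater Ventures LLC (R2): 69% × 54% × 53% × 71% = 14.020938% of Quarry Foods Inc.
Direct interest in Quarry Foods Inc: 29%.
Aggregating (R1): 14.020938% + 29% = 43.020938%.

43.020938%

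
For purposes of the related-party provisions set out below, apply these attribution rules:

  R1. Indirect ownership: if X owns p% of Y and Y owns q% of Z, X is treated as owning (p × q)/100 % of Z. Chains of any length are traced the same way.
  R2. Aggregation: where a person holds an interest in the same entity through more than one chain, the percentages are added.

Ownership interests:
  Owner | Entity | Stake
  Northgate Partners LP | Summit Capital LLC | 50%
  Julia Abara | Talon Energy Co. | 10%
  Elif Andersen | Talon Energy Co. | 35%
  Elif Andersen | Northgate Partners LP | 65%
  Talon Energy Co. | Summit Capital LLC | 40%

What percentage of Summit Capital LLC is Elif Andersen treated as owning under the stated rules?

46.5%

Chain via Northgate Partners LP (R1): 65% × 50% = 32.5% of Summit Capital LLC.
Chain via Talon Energy Co. (R1): 35% × 40% = 14% of Summit Capital LLC.
Aggregating (R2): 32.5% + 14% = 46.5%.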